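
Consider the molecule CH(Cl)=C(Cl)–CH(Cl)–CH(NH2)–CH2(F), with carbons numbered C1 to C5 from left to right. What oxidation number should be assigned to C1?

Assign +1 per bond to O/N/halogen, −1 per bond to H or an electropositive element, and 0 per bond to carbon.
C1 has a double bond to C (2×0 = 0), one bond to Cl (+1), one bond to H (-1).
Oxidation state = 0 + 1 − 1 = 0.

0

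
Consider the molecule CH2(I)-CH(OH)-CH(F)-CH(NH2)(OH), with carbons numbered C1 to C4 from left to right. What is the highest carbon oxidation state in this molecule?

Tallying each carbon's bonds:
C1: 1C, 2H, 1I → 0 − 2 + 1 = -1
C2: 2C, 1H, 1O → 0 − 1 + 1 = 0
C3: 2C, 1H, 1F → 0 − 1 + 1 = 0
C4: 1C, 1H, 1O, 1N → 0 − 1 + 1 + 1 = +1
The highest value is +1.

+1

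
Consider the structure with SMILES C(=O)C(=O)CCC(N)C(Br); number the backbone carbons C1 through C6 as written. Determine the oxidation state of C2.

C2 has one bond to C (0), one bond to C (0), a double bond to O (2×+1 = +2).
Oxidation state = 0 + 0 + 2 = +2.

+2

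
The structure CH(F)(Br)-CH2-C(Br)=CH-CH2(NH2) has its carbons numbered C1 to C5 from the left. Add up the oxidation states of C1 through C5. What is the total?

Count +1 for every bond to an atom more electronegative than carbon and −1 for every bond to one less electronegative; C–C bonds are 0. Tallying each carbon:
C1: 1C, 1H, 1F, 1Br → 0 − 1 + 1 + 1 = +1
C2: 2C, 2H → 0 − 2 = -2
C3: 3C, 1Br → 0 + 1 = +1
C4: 3C, 1H → 0 − 1 = -1
C5: 1C, 2H, 1N → 0 − 2 + 1 = -1
Sum = +1 − 2 + 1 − 1 − 1 = -2.

-2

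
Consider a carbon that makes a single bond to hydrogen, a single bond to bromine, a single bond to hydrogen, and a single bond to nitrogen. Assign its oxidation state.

The carbon has one bond to N (+1), one bond to H (-1), one bond to H (-1), one bond to Br (+1).
Oxidation state = +1 − 1 − 1 + 1 = 0.

0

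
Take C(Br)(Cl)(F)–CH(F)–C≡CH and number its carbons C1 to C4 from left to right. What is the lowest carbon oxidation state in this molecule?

-1

Bonds to more-electronegative neighbours contribute +1 each, bonds to H or metals contribute −1 each, and C–C bonds contribute 0. Tallying each carbon:
C1: 1C, 1F, 1Cl, 1Br → 0 + 1 + 1 + 1 = +3
C2: 2C, 1H, 1F → 0 − 1 + 1 = 0
C3: 4C → 0 = 0
C4: 3C, 1H → 0 − 1 = -1
The lowest value is -1.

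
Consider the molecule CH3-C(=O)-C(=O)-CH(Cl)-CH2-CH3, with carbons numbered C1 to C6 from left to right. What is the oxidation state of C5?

-2

Assign +1 per bond to O/N/halogen, −1 per bond to H or an electropositive element, and 0 per bond to carbon.
C5 has one bond to C (0), one bond to C (0), one bond to H (-1), one bond to H (-1).
Oxidation state = 0 + 0 − 1 − 1 = -2.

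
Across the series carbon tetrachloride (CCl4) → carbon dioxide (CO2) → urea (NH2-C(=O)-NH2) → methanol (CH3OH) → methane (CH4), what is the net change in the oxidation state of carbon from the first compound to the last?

Carbon oxidation states along the series — carbon tetrachloride: +4, carbon dioxide: +4, urea: +4, methanol: -2, methane: -4.
Net change = -4 − (+4) = -8.

-8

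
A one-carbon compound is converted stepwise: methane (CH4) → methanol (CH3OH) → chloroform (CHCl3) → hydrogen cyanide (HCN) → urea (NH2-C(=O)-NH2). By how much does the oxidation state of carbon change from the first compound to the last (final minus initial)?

Carbon oxidation states along the series — methane: -4, methanol: -2, chloroform: +2, hydrogen cyanide: +2, urea: +4.
Net change = +4 − (-4) = +8.

+8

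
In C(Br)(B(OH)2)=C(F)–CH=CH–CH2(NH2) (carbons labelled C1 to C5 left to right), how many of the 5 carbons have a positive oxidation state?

Tallying each carbon's bonds:
C1: 2C, 1Br, 1B → 0 + 1 − 1 = 0
C2: 3C, 1F → 0 + 1 = +1
C3: 3C, 1H → 0 − 1 = -1
C4: 3C, 1H → 0 − 1 = -1
C5: 1C, 2H, 1N → 0 − 2 + 1 = -1
1 carbon (C2) meets the condition.

1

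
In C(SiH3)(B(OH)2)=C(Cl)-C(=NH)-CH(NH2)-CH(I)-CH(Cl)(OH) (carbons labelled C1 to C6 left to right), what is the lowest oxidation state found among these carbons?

-2

Each bond to a more electronegative atom (O, N, halogen) counts +1, each bond to a less electronegative atom (H, metal, B, Si) counts −1, and each C–C bond counts 0. Tallying each carbon:
C1: 2C, 1B, 1Si → 0 − 1 − 1 = -2
C2: 3C, 1Cl → 0 + 1 = +1
C3: 2C, 2N → 0 + 2 = +2
C4: 2C, 1H, 1N → 0 − 1 + 1 = 0
C5: 2C, 1H, 1I → 0 − 1 + 1 = 0
C6: 1C, 1H, 1O, 1Cl → 0 − 1 + 1 + 1 = +1
The lowest value is -2.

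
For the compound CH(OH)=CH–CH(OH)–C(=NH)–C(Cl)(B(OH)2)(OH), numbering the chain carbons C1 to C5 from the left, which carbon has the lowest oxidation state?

Bonds to more-electronegative neighbours contribute +1 each, bonds to H or metals contribute −1 each, and C–C bonds contribute 0. Tallying each carbon:
C1: 2C, 1H, 1O → 0 − 1 + 1 = 0
C2: 3C, 1H → 0 − 1 = -1
C3: 2C, 1H, 1O → 0 − 1 + 1 = 0
C4: 2C, 2N → 0 + 2 = +2
C5: 1C, 1O, 1Cl, 1B → 0 + 1 + 1 − 1 = +1
The most reduced carbon is C2 at -1.

C2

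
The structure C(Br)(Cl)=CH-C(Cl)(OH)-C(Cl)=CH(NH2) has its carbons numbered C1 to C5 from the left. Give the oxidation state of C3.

+2

C3 has one bond to C (0), one bond to C (0), one bond to Cl (+1), one bond to O (+1).
Oxidation state = 0 + 0 + 1 + 1 = +2.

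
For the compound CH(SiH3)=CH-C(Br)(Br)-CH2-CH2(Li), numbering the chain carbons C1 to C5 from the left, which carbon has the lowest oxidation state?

Assign +1 per bond to O/N/halogen, −1 per bond to H or an electropositive element, and 0 per bond to carbon. Tallying each carbon:
C1: 2C, 1H, 1Si → 0 − 1 − 1 = -2
C2: 3C, 1H → 0 − 1 = -1
C3: 2C, 2Br → 0 + 2 = +2
C4: 2C, 2H → 0 − 2 = -2
C5: 1C, 2H, 1Li → 0 − 2 − 1 = -3
The most reduced carbon is C5 at -3.

C5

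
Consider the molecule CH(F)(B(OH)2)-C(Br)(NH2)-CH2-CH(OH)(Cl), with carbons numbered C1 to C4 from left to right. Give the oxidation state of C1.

-1

C1 has one bond to C (0), one bond to F (+1), one bond to H (-1), one bond to B (-1).
Oxidation state = 0 + 1 − 1 − 1 = -1.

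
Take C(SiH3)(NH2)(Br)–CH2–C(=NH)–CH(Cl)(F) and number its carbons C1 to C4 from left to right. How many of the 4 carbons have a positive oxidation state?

3

Tallying each carbon's bonds:
C1: 1C, 1N, 1Br, 1Si → 0 + 1 + 1 − 1 = +1
C2: 2C, 2H → 0 − 2 = -2
C3: 2C, 2N → 0 + 2 = +2
C4: 1C, 1H, 1F, 1Cl → 0 − 1 + 1 + 1 = +1
3 carbons (C1, C3, C4) meet the condition.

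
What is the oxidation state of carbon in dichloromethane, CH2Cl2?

0

The carbon has one bond to H (-1), one bond to H (-1), one bond to Cl (+1), one bond to Cl (+1).
Oxidation state = -1 − 1 + 1 + 1 = 0.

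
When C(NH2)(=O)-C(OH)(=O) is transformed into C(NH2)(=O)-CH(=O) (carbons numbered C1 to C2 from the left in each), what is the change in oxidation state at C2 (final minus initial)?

-2

Before: C2 has 1 bond to C, 3 bonds to O → oxidation state +3.
After: C2 has 1 bond to C, 1 bond to H, 2 bonds to O → oxidation state +1.
Δ = +1 − (+3) = -2, so this is a reduction at C2.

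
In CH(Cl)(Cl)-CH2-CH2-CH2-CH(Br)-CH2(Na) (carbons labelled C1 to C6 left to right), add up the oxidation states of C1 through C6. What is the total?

Tallying each carbon's bonds:
C1: 1C, 1H, 2Cl → 0 − 1 + 2 = +1
C2: 2C, 2H → 0 − 2 = -2
C3: 2C, 2H → 0 − 2 = -2
C4: 2C, 2H → 0 − 2 = -2
C5: 2C, 1H, 1Br → 0 − 1 + 1 = 0
C6: 1C, 2H, 1Na → 0 − 2 − 1 = -3
Sum = +1 − 2 − 2 − 2 + 0 − 3 = -8.

-8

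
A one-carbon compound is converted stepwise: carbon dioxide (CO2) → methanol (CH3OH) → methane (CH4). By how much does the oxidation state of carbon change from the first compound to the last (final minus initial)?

Carbon oxidation states along the series — carbon dioxide: +4, methanol: -2, methane: -4.
Net change = -4 − (+4) = -8.

-8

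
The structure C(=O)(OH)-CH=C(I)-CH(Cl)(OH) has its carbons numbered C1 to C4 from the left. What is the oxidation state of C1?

Count +1 for every bond to an atom more electronegative than carbon and −1 for every bond to one less electronegative; C–C bonds are 0.
C1 has one bond to C (0), a double bond to O (2×+1 = +2), one bond to O (+1).
Oxidation state = 0 + 2 + 1 = +3.

+3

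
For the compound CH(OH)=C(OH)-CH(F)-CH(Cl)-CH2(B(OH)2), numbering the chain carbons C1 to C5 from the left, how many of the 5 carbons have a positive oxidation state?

1

Each bond to a more electronegative atom (O, N, halogen) counts +1, each bond to a less electronegative atom (H, metal, B, Si) counts −1, and each C–C bond counts 0. Tallying each carbon:
C1: 2C, 1H, 1O → 0 − 1 + 1 = 0
C2: 3C, 1O → 0 + 1 = +1
C3: 2C, 1H, 1F → 0 − 1 + 1 = 0
C4: 2C, 1H, 1Cl → 0 − 1 + 1 = 0
C5: 1C, 2H, 1B → 0 − 2 − 1 = -3
1 carbon (C2) meets the condition.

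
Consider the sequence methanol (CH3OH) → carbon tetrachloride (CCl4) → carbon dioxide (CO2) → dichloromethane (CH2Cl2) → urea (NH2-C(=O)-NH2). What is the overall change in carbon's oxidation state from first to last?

Carbon oxidation states along the series — methanol: -2, carbon tetrachloride: +4, carbon dioxide: +4, dichloromethane: 0, urea: +4.
Net change = +4 − (-2) = +6.

+6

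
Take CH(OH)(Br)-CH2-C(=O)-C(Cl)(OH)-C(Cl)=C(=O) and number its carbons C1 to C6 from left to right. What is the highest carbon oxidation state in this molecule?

+2

Tallying each carbon's bonds:
C1: 1C, 1H, 1O, 1Br → 0 − 1 + 1 + 1 = +1
C2: 2C, 2H → 0 − 2 = -2
C3: 2C, 2O → 0 + 2 = +2
C4: 2C, 1O, 1Cl → 0 + 1 + 1 = +2
C5: 3C, 1Cl → 0 + 1 = +1
C6: 2C, 2O → 0 + 2 = +2
The highest value is +2.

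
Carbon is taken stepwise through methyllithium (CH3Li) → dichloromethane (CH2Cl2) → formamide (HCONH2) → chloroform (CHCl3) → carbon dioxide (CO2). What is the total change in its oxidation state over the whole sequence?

Carbon oxidation states along the series — methyllithium: -4, dichloromethane: 0, formamide: +2, chloroform: +2, carbon dioxide: +4.
Net change = +4 − (-4) = +8.

+8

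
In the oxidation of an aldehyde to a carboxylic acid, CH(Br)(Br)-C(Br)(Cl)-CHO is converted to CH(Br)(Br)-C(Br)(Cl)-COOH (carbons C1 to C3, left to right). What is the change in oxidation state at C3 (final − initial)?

Before: C3 has 1 bond to C, 1 bond to H, 2 bonds to O → oxidation state +1.
After: C3 has 1 bond to C, 3 bonds to O → oxidation state +3.
Δ = +3 − (+1) = +2, so this is an oxidation at C3.

+2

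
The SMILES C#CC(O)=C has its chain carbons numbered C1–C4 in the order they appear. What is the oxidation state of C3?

+1

Assign +1 per bond to O/N/halogen, −1 per bond to H or an electropositive element, and 0 per bond to carbon.
C3 has one bond to C (0), a double bond to C (2×0 = 0), one bond to O (+1).
Oxidation state = 0 + 0 + 1 = +1.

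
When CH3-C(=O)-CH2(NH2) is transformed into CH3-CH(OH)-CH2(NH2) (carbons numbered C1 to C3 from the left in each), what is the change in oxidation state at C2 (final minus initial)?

Before: C2 has 2 bonds to C, 2 bonds to O → oxidation state +2.
After: C2 has 2 bonds to C, 1 bond to H, 1 bond to O → oxidation state 0.
Δ = 0 − (+2) = -2, so this is a reduction at C2.

-2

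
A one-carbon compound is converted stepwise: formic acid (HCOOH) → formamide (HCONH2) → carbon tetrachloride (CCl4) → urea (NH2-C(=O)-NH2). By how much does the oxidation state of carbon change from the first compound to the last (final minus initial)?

+2

Carbon oxidation states along the series — formic acid: +2, formamide: +2, carbon tetrachloride: +4, urea: +4.
Net change = +4 − (+2) = +2.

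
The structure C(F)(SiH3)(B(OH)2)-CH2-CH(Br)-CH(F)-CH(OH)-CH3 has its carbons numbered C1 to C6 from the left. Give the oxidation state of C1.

C1 has one bond to C (0), one bond to F (+1), one bond to Si (-1), one bond to B (-1).
Oxidation state = 0 + 1 − 1 − 1 = -1.

-1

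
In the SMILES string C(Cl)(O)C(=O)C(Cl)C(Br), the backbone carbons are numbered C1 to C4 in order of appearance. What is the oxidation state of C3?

0

Each bond to a more electronegative atom (O, N, halogen) counts +1, each bond to a less electronegative atom (H, metal, B, Si) counts −1, and each C–C bond counts 0.
C3 has one bond to C (0), one bond to C (0), one bond to H (-1), one bond to Cl (+1).
Oxidation state = 0 + 0 − 1 + 1 = 0.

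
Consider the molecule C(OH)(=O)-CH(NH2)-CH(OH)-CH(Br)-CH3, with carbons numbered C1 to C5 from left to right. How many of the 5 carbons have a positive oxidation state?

Tallying each carbon's bonds:
C1: 1C, 3O → 0 + 3 = +3
C2: 2C, 1H, 1N → 0 − 1 + 1 = 0
C3: 2C, 1H, 1O → 0 − 1 + 1 = 0
C4: 2C, 1H, 1Br → 0 − 1 + 1 = 0
C5: 1C, 3H → 0 − 3 = -3
1 carbon (C1) meets the condition.

1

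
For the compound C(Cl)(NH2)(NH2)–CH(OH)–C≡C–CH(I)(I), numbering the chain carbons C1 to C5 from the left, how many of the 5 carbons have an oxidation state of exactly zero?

3

Assign +1 per bond to O/N/halogen, −1 per bond to H or an electropositive element, and 0 per bond to carbon. Tallying each carbon:
C1: 1C, 2N, 1Cl → 0 + 2 + 1 = +3
C2: 2C, 1H, 1O → 0 − 1 + 1 = 0
C3: 4C → 0 = 0
C4: 4C → 0 = 0
C5: 1C, 1H, 2I → 0 − 1 + 2 = +1
3 carbons (C2, C3, C4) meet the condition.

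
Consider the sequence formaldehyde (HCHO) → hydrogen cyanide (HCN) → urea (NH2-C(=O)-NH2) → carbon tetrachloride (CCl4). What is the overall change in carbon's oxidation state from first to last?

+4

Carbon oxidation states along the series — formaldehyde: 0, hydrogen cyanide: +2, urea: +4, carbon tetrachloride: +4.
Net change = +4 − (0) = +4.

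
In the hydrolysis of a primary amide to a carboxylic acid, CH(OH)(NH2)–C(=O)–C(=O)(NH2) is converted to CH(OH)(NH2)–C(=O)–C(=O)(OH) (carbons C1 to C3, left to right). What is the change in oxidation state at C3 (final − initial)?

0

Before: C3 has 1 bond to C, 2 bonds to O, 1 bond to N → oxidation state +3.
After: C3 has 1 bond to C, 3 bonds to O → oxidation state +3.
Δ = +3 − (+3) = 0, so no net redox change at C3.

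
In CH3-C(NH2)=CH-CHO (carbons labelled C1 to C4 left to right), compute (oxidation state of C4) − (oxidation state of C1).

C4: 1C, 1H, 2O → 0 − 1 + 2 = +1
C1: 1C, 3H → 0 − 3 = -3
Difference: +1 − (-3) = +4.

+4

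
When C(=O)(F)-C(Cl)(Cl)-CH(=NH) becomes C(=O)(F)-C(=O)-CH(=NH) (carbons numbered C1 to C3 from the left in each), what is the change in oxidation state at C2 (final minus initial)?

Before: C2 has 2 bonds to C, 2 bonds to Cl → oxidation state +2.
After: C2 has 2 bonds to C, 2 bonds to O → oxidation state +2.
Δ = +2 − (+2) = 0, so no net redox change at C2.

0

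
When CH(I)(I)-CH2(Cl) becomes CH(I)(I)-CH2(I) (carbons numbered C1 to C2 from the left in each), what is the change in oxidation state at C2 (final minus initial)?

Before: C2 has 1 bond to C, 2 bonds to H, 1 bond to Cl → oxidation state -1.
After: C2 has 1 bond to C, 2 bonds to H, 1 bond to I → oxidation state -1.
Δ = -1 − (-1) = 0, so no net redox change at C2.

0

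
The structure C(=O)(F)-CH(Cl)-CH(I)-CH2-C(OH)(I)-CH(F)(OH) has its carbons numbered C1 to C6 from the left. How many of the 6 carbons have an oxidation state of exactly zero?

2

Each bond to a more electronegative atom (O, N, halogen) counts +1, each bond to a less electronegative atom (H, metal, B, Si) counts −1, and each C–C bond counts 0. Tallying each carbon:
C1: 1C, 2O, 1F → 0 + 2 + 1 = +3
C2: 2C, 1H, 1Cl → 0 − 1 + 1 = 0
C3: 2C, 1H, 1I → 0 − 1 + 1 = 0
C4: 2C, 2H → 0 − 2 = -2
C5: 2C, 1O, 1I → 0 + 1 + 1 = +2
C6: 1C, 1H, 1O, 1F → 0 − 1 + 1 + 1 = +1
2 carbons (C2, C3) meet the condition.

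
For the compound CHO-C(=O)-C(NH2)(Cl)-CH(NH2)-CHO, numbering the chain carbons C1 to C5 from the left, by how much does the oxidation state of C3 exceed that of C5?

+1

C3: 2C, 1N, 1Cl → 0 + 1 + 1 = +2
C5: 1C, 1H, 2O → 0 − 1 + 2 = +1
Difference: +2 − (+1) = +1.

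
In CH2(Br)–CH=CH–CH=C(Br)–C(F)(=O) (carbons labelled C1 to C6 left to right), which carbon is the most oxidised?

Tallying each carbon's bonds:
C1: 1C, 2H, 1Br → 0 − 2 + 1 = -1
C2: 3C, 1H → 0 − 1 = -1
C3: 3C, 1H → 0 − 1 = -1
C4: 3C, 1H → 0 − 1 = -1
C5: 3C, 1Br → 0 + 1 = +1
C6: 1C, 2O, 1F → 0 + 2 + 1 = +3
The most oxidised carbon is C6 at +3.

C6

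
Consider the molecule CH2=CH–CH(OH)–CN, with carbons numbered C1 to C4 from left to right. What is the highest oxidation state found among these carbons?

Tallying each carbon's bonds:
C1: 2C, 2H → 0 − 2 = -2
C2: 3C, 1H → 0 − 1 = -1
C3: 2C, 1H, 1O → 0 − 1 + 1 = 0
C4: 1C, 3N → 0 + 3 = +3
The highest value is +3.

+3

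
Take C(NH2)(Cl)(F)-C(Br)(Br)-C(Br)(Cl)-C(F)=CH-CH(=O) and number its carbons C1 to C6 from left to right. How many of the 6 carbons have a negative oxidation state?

1

Count +1 for every bond to an atom more electronegative than carbon and −1 for every bond to one less electronegative; C–C bonds are 0. Tallying each carbon:
C1: 1C, 1N, 1F, 1Cl → 0 + 1 + 1 + 1 = +3
C2: 2C, 2Br → 0 + 2 = +2
C3: 2C, 1Cl, 1Br → 0 + 1 + 1 = +2
C4: 3C, 1F → 0 + 1 = +1
C5: 3C, 1H → 0 − 1 = -1
C6: 1C, 1H, 2O → 0 − 1 + 2 = +1
1 carbon (C5) meets the condition.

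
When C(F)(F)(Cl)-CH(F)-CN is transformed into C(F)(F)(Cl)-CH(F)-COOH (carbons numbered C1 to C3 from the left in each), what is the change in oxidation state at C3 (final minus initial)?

Before: C3 has 1 bond to C, 3 bonds to N → oxidation state +3.
After: C3 has 1 bond to C, 3 bonds to O → oxidation state +3.
Δ = +3 − (+3) = 0, so no net redox change at C3.

0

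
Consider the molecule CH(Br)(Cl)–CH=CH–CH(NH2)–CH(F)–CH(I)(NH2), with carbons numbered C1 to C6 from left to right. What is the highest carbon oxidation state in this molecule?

+1

Tallying each carbon's bonds:
C1: 1C, 1H, 1Cl, 1Br → 0 − 1 + 1 + 1 = +1
C2: 3C, 1H → 0 − 1 = -1
C3: 3C, 1H → 0 − 1 = -1
C4: 2C, 1H, 1N → 0 − 1 + 1 = 0
C5: 2C, 1H, 1F → 0 − 1 + 1 = 0
C6: 1C, 1H, 1N, 1I → 0 − 1 + 1 + 1 = +1
The highest value is +1.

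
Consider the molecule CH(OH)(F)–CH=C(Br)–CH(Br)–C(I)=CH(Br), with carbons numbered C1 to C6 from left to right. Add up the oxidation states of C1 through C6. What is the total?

+2

Tallying each carbon's bonds:
C1: 1C, 1H, 1O, 1F → 0 − 1 + 1 + 1 = +1
C2: 3C, 1H → 0 − 1 = -1
C3: 3C, 1Br → 0 + 1 = +1
C4: 2C, 1H, 1Br → 0 − 1 + 1 = 0
C5: 3C, 1I → 0 + 1 = +1
C6: 2C, 1H, 1Br → 0 − 1 + 1 = 0
Sum = +1 − 1 + 1 + 0 + 1 + 0 = +2.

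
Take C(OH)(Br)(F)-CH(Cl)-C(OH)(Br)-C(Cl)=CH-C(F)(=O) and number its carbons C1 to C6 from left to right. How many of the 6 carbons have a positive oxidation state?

Assign +1 per bond to O/N/halogen, −1 per bond to H or an electropositive element, and 0 per bond to carbon. Tallying each carbon:
C1: 1C, 1O, 1F, 1Br → 0 + 1 + 1 + 1 = +3
C2: 2C, 1H, 1Cl → 0 − 1 + 1 = 0
C3: 2C, 1O, 1Br → 0 + 1 + 1 = +2
C4: 3C, 1Cl → 0 + 1 = +1
C5: 3C, 1H → 0 − 1 = -1
C6: 1C, 2O, 1F → 0 + 2 + 1 = +3
4 carbons (C1, C3, C4, C6) meet the condition.

4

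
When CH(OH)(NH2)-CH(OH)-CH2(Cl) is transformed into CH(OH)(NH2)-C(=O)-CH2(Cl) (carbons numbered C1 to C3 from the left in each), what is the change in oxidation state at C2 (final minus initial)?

+2

Before: C2 has 2 bonds to C, 1 bond to H, 1 bond to O → oxidation state 0.
After: C2 has 2 bonds to C, 2 bonds to O → oxidation state +2.
Δ = +2 − (0) = +2, so this is an oxidation at C2.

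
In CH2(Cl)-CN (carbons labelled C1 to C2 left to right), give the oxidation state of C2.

+3

Each bond to a more electronegative atom (O, N, halogen) counts +1, each bond to a less electronegative atom (H, metal, B, Si) counts −1, and each C–C bond counts 0.
C2 has one bond to C (0), a triple bond to N (3×+1 = +3).
Oxidation state = 0 + 3 = +3.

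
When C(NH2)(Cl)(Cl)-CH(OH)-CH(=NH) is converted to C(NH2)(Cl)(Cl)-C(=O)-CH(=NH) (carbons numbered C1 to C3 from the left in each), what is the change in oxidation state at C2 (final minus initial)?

Before: C2 has 2 bonds to C, 1 bond to H, 1 bond to O → oxidation state 0.
After: C2 has 2 bonds to C, 2 bonds to O → oxidation state +2.
Δ = +2 − (0) = +2, so this is an oxidation at C2.

+2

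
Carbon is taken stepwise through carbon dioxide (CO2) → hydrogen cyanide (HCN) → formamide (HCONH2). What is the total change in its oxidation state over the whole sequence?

Carbon oxidation states along the series — carbon dioxide: +4, hydrogen cyanide: +2, formamide: +2.
Net change = +2 − (+4) = -2.

-2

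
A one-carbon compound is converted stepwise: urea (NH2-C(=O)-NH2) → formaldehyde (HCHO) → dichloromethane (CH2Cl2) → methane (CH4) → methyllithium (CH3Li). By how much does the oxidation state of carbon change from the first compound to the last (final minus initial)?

-8

Carbon oxidation states along the series — urea: +4, formaldehyde: 0, dichloromethane: 0, methane: -4, methyllithium: -4.
Net change = -4 − (+4) = -8.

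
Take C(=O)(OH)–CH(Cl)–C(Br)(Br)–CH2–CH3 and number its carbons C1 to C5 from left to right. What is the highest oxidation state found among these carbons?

Bonds to more-electronegative neighbours contribute +1 each, bonds to H or metals contribute −1 each, and C–C bonds contribute 0. Tallying each carbon:
C1: 1C, 3O → 0 + 3 = +3
C2: 2C, 1H, 1Cl → 0 − 1 + 1 = 0
C3: 2C, 2Br → 0 + 2 = +2
C4: 2C, 2H → 0 − 2 = -2
C5: 1C, 3H → 0 − 3 = -3
The highest value is +3.

+3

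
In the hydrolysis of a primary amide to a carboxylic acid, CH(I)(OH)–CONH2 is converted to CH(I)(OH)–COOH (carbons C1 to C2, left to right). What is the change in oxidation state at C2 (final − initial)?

0

Before: C2 has 1 bond to C, 2 bonds to O, 1 bond to N → oxidation state +3.
After: C2 has 1 bond to C, 3 bonds to O → oxidation state +3.
Δ = +3 − (+3) = 0, so no net redox change at C2.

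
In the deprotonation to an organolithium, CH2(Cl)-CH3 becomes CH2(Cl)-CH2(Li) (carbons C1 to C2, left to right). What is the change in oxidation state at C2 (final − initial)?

Before: C2 has 1 bond to C, 3 bonds to H → oxidation state -3.
After: C2 has 1 bond to C, 2 bonds to H, 1 bond to Li → oxidation state -3.
Δ = -3 − (-3) = 0, so no net redox change at C2.

0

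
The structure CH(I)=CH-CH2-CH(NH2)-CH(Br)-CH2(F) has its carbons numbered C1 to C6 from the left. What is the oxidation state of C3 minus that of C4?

C3: 2C, 2H → 0 − 2 = -2
C4: 2C, 1H, 1N → 0 − 1 + 1 = 0
Difference: -2 − (0) = -2.

-2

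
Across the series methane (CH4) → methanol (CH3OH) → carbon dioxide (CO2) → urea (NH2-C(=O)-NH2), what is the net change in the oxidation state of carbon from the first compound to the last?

Carbon oxidation states along the series — methane: -4, methanol: -2, carbon dioxide: +4, urea: +4.
Net change = +4 − (-4) = +8.

+8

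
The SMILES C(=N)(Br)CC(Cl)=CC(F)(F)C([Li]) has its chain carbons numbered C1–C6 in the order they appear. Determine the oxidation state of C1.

+3

C1 has one bond to C (0), a double bond to N (2×+1 = +2), one bond to Br (+1).
Oxidation state = 0 + 2 + 1 = +3.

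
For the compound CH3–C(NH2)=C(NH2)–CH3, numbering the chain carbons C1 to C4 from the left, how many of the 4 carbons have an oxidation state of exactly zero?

0

Each bond to a more electronegative atom (O, N, halogen) counts +1, each bond to a less electronegative atom (H, metal, B, Si) counts −1, and each C–C bond counts 0. Tallying each carbon:
C1: 1C, 3H → 0 − 3 = -3
C2: 3C, 1N → 0 + 1 = +1
C3: 3C, 1N → 0 + 1 = +1
C4: 1C, 3H → 0 − 3 = -3
0 carbons meet the condition.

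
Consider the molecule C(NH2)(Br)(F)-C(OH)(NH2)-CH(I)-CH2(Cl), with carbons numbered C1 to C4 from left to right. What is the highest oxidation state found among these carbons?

+3

Assign +1 per bond to O/N/halogen, −1 per bond to H or an electropositive element, and 0 per bond to carbon. Tallying each carbon:
C1: 1C, 1N, 1F, 1Br → 0 + 1 + 1 + 1 = +3
C2: 2C, 1O, 1N → 0 + 1 + 1 = +2
C3: 2C, 1H, 1I → 0 − 1 + 1 = 0
C4: 1C, 2H, 1Cl → 0 − 2 + 1 = -1
The highest value is +3.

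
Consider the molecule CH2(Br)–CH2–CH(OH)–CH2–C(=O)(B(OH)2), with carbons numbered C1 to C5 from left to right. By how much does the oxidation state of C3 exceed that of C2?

C3: 2C, 1H, 1O → 0 − 1 + 1 = 0
C2: 2C, 2H → 0 − 2 = -2
Difference: 0 − (-2) = +2.

+2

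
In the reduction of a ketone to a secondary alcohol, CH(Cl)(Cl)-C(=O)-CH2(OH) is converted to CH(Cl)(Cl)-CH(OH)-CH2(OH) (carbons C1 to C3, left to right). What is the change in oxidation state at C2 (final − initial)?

-2

Before: C2 has 2 bonds to C, 2 bonds to O → oxidation state +2.
After: C2 has 2 bonds to C, 1 bond to H, 1 bond to O → oxidation state 0.
Δ = 0 − (+2) = -2, so this is a reduction at C2.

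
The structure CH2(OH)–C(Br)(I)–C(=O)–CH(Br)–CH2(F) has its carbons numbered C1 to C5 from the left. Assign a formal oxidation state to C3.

+2

C3 has one bond to C (0), one bond to C (0), a double bond to O (2×+1 = +2).
Oxidation state = 0 + 0 + 2 = +2.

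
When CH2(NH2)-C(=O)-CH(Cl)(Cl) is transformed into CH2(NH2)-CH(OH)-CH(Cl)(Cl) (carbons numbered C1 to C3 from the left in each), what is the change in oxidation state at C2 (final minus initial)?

Before: C2 has 2 bonds to C, 2 bonds to O → oxidation state +2.
After: C2 has 2 bonds to C, 1 bond to H, 1 bond to O → oxidation state 0.
Δ = 0 − (+2) = -2, so this is a reduction at C2.

-2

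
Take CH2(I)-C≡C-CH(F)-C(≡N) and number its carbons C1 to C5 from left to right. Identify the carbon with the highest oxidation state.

Bonds to more-electronegative neighbours contribute +1 each, bonds to H or metals contribute −1 each, and C–C bonds contribute 0. Tallying each carbon:
C1: 1C, 2H, 1I → 0 − 2 + 1 = -1
C2: 4C → 0 = 0
C3: 4C → 0 = 0
C4: 2C, 1H, 1F → 0 − 1 + 1 = 0
C5: 1C, 3N → 0 + 3 = +3
The most oxidised carbon is C5 at +3.

C5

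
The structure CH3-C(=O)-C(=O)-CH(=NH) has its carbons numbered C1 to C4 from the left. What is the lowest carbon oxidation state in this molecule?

-3

Bonds to more-electronegative neighbours contribute +1 each, bonds to H or metals contribute −1 each, and C–C bonds contribute 0. Tallying each carbon:
C1: 1C, 3H → 0 − 3 = -3
C2: 2C, 2O → 0 + 2 = +2
C3: 2C, 2O → 0 + 2 = +2
C4: 1C, 1H, 2N → 0 − 1 + 2 = +1
The lowest value is -3.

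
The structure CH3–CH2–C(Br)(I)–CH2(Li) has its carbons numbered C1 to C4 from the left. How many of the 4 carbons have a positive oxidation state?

Tallying each carbon's bonds:
C1: 1C, 3H → 0 − 3 = -3
C2: 2C, 2H → 0 − 2 = -2
C3: 2C, 1Br, 1I → 0 + 1 + 1 = +2
C4: 1C, 2H, 1Li → 0 − 2 − 1 = -3
1 carbon (C3) meets the condition.

1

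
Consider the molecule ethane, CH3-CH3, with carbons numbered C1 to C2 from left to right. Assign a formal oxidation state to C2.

-3

C2 has one bond to H (-1), one bond to H (-1), one bond to H (-1), one bond to C (0).
Oxidation state = -1 − 1 − 1 + 0 = -3.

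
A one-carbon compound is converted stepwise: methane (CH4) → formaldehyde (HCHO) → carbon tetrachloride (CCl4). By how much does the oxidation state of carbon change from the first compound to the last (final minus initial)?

+8

Carbon oxidation states along the series — methane: -4, formaldehyde: 0, carbon tetrachloride: +4.
Net change = +4 − (-4) = +8.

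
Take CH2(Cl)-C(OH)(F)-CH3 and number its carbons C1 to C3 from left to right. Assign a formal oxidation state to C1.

Bonds to more-electronegative neighbours contribute +1 each, bonds to H or metals contribute −1 each, and C–C bonds contribute 0.
C1 has one bond to C (0), one bond to H (-1), one bond to H (-1), one bond to Cl (+1).
Oxidation state = 0 − 1 − 1 + 1 = -1.

-1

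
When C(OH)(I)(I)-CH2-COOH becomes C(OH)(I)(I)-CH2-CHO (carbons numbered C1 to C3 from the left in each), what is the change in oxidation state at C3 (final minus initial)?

-2

Before: C3 has 1 bond to C, 3 bonds to O → oxidation state +3.
After: C3 has 1 bond to C, 1 bond to H, 2 bonds to O → oxidation state +1.
Δ = +1 − (+3) = -2, so this is a reduction at C3.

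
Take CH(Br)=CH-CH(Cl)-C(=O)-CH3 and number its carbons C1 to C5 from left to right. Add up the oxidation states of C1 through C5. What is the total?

Count +1 for every bond to an atom more electronegative than carbon and −1 for every bond to one less electronegative; C–C bonds are 0. Tallying each carbon:
C1: 2C, 1H, 1Br → 0 − 1 + 1 = 0
C2: 3C, 1H → 0 − 1 = -1
C3: 2C, 1H, 1Cl → 0 − 1 + 1 = 0
C4: 2C, 2O → 0 + 2 = +2
C5: 1C, 3H → 0 − 3 = -3
Sum = 0 − 1 + 0 + 2 − 3 = -2.

-2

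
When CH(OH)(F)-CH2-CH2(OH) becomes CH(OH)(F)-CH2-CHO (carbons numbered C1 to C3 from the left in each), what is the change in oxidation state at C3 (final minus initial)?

+2

Before: C3 has 1 bond to C, 2 bonds to H, 1 bond to O → oxidation state -1.
After: C3 has 1 bond to C, 1 bond to H, 2 bonds to O → oxidation state +1.
Δ = +1 − (-1) = +2, so this is an oxidation at C3.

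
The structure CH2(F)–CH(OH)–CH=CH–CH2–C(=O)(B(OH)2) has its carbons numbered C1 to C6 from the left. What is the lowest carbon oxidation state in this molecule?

-2

Tallying each carbon's bonds:
C1: 1C, 2H, 1F → 0 − 2 + 1 = -1
C2: 2C, 1H, 1O → 0 − 1 + 1 = 0
C3: 3C, 1H → 0 − 1 = -1
C4: 3C, 1H → 0 − 1 = -1
C5: 2C, 2H → 0 − 2 = -2
C6: 1C, 2O, 1B → 0 + 2 − 1 = +1
The lowest value is -2.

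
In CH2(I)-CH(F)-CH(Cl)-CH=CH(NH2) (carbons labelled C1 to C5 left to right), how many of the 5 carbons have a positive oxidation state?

Assign +1 per bond to O/N/halogen, −1 per bond to H or an electropositive element, and 0 per bond to carbon. Tallying each carbon:
C1: 1C, 2H, 1I → 0 − 2 + 1 = -1
C2: 2C, 1H, 1F → 0 − 1 + 1 = 0
C3: 2C, 1H, 1Cl → 0 − 1 + 1 = 0
C4: 3C, 1H → 0 − 1 = -1
C5: 2C, 1H, 1N → 0 − 1 + 1 = 0
0 carbons meet the condition.

0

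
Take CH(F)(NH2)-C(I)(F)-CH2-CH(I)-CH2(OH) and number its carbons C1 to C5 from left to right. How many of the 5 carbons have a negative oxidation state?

Count +1 for every bond to an atom more electronegative than carbon and −1 for every bond to one less electronegative; C–C bonds are 0. Tallying each carbon:
C1: 1C, 1H, 1N, 1F → 0 − 1 + 1 + 1 = +1
C2: 2C, 1F, 1I → 0 + 1 + 1 = +2
C3: 2C, 2H → 0 − 2 = -2
C4: 2C, 1H, 1I → 0 − 1 + 1 = 0
C5: 1C, 2H, 1O → 0 − 2 + 1 = -1
2 carbons (C3, C5) meet the condition.

2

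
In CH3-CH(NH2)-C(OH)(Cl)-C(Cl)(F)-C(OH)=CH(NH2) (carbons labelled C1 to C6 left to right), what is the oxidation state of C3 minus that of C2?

+2

C3: 2C, 1O, 1Cl → 0 + 1 + 1 = +2
C2: 2C, 1H, 1N → 0 − 1 + 1 = 0
Difference: +2 − (0) = +2.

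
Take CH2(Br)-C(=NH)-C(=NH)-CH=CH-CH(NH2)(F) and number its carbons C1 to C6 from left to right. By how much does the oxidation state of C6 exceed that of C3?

-1

C6: 1C, 1H, 1N, 1F → 0 − 1 + 1 + 1 = +1
C3: 2C, 2N → 0 + 2 = +2
Difference: +1 − (+2) = -1.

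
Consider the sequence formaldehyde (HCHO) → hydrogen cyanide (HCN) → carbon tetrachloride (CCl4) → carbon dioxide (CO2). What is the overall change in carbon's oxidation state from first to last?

Carbon oxidation states along the series — formaldehyde: 0, hydrogen cyanide: +2, carbon tetrachloride: +4, carbon dioxide: +4.
Net change = +4 − (0) = +4.

+4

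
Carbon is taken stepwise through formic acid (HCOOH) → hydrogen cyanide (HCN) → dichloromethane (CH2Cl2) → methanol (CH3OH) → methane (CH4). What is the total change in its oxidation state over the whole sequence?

Carbon oxidation states along the series — formic acid: +2, hydrogen cyanide: +2, dichloromethane: 0, methanol: -2, methane: -4.
Net change = -4 − (+2) = -6.

-6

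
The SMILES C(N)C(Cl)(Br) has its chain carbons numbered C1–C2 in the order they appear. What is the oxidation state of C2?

C2 has one bond to C (0), one bond to Cl (+1), one bond to H (-1), one bond to Br (+1).
Oxidation state = 0 + 1 − 1 + 1 = +1.

+1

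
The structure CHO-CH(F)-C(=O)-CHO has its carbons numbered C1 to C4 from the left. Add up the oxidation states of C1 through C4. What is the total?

Tallying each carbon's bonds:
C1: 1C, 1H, 2O → 0 − 1 + 2 = +1
C2: 2C, 1H, 1F → 0 − 1 + 1 = 0
C3: 2C, 2O → 0 + 2 = +2
C4: 1C, 1H, 2O → 0 − 1 + 2 = +1
Sum = +1 + 0 + 2 + 1 = +4.

+4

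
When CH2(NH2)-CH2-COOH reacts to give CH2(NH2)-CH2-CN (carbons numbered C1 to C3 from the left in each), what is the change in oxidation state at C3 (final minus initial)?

Before: C3 has 1 bond to C, 3 bonds to O → oxidation state +3.
After: C3 has 1 bond to C, 3 bonds to N → oxidation state +3.
Δ = +3 − (+3) = 0, so no net redox change at C3.

0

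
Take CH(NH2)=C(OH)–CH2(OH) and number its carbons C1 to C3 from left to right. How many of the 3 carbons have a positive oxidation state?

1

Tallying each carbon's bonds:
C1: 2C, 1H, 1N → 0 − 1 + 1 = 0
C2: 3C, 1O → 0 + 1 = +1
C3: 1C, 2H, 1O → 0 − 2 + 1 = -1
1 carbon (C2) meets the condition.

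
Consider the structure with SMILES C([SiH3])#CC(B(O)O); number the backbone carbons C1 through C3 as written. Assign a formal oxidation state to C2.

0

Assign +1 per bond to O/N/halogen, −1 per bond to H or an electropositive element, and 0 per bond to carbon.
C2 has a triple bond to C (3×0 = 0), one bond to C (0).
Oxidation state = 0 + 0 = 0.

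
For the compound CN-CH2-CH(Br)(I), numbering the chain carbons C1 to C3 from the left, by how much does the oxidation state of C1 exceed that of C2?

C1: 1C, 3N → 0 + 3 = +3
C2: 2C, 2H → 0 − 2 = -2
Difference: +3 − (-2) = +5.

+5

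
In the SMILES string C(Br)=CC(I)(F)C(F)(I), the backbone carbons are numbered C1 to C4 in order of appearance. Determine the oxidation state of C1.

0

C1 has a double bond to C (2×0 = 0), one bond to H (-1), one bond to Br (+1).
Oxidation state = 0 − 1 + 1 = 0.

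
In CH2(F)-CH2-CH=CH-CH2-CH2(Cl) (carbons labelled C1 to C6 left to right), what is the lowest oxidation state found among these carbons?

-2

Assign +1 per bond to O/N/halogen, −1 per bond to H or an electropositive element, and 0 per bond to carbon. Tallying each carbon:
C1: 1C, 2H, 1F → 0 − 2 + 1 = -1
C2: 2C, 2H → 0 − 2 = -2
C3: 3C, 1H → 0 − 1 = -1
C4: 3C, 1H → 0 − 1 = -1
C5: 2C, 2H → 0 − 2 = -2
C6: 1C, 2H, 1Cl → 0 − 2 + 1 = -1
The lowest value is -2.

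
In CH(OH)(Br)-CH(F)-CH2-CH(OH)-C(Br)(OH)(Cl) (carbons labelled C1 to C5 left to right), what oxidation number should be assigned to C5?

C5 has one bond to C (0), one bond to Br (+1), one bond to O (+1), one bond to Cl (+1).
Oxidation state = 0 + 1 + 1 + 1 = +3.

+3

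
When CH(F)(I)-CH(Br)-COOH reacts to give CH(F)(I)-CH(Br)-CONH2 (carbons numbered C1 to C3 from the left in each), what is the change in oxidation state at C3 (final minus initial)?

Before: C3 has 1 bond to C, 3 bonds to O → oxidation state +3.
After: C3 has 1 bond to C, 2 bonds to O, 1 bond to N → oxidation state +3.
Δ = +3 − (+3) = 0, so no net redox change at C3.

0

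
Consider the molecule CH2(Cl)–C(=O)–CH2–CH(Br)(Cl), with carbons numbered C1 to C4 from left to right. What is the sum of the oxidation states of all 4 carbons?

Tallying each carbon's bonds:
C1: 1C, 2H, 1Cl → 0 − 2 + 1 = -1
C2: 2C, 2O → 0 + 2 = +2
C3: 2C, 2H → 0 − 2 = -2
C4: 1C, 1H, 1Cl, 1Br → 0 − 1 + 1 + 1 = +1
Sum = -1 + 2 − 2 + 1 = 0.

0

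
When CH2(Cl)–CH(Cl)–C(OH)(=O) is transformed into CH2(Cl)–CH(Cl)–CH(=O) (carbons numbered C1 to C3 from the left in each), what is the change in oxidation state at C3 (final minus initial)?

-2

Before: C3 has 1 bond to C, 3 bonds to O → oxidation state +3.
After: C3 has 1 bond to C, 1 bond to H, 2 bonds to O → oxidation state +1.
Δ = +1 − (+3) = -2, so this is a reduction at C3.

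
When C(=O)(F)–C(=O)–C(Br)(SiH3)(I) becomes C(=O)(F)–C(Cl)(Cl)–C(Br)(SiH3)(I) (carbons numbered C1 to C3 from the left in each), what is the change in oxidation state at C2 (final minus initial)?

Before: C2 has 2 bonds to C, 2 bonds to O → oxidation state +2.
After: C2 has 2 bonds to C, 2 bonds to Cl → oxidation state +2.
Δ = +2 − (+2) = 0, so no net redox change at C2.

0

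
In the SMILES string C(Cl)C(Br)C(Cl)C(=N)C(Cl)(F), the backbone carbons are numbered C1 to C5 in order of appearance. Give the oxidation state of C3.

0

C3 has one bond to C (0), one bond to C (0), one bond to H (-1), one bond to Cl (+1).
Oxidation state = 0 + 0 − 1 + 1 = 0.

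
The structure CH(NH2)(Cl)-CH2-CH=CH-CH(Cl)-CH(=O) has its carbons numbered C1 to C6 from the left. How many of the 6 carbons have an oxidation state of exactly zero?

1

Bonds to more-electronegative neighbours contribute +1 each, bonds to H or metals contribute −1 each, and C–C bonds contribute 0. Tallying each carbon:
C1: 1C, 1H, 1N, 1Cl → 0 − 1 + 1 + 1 = +1
C2: 2C, 2H → 0 − 2 = -2
C3: 3C, 1H → 0 − 1 = -1
C4: 3C, 1H → 0 − 1 = -1
C5: 2C, 1H, 1Cl → 0 − 1 + 1 = 0
C6: 1C, 1H, 2O → 0 − 1 + 2 = +1
1 carbon (C5) meets the condition.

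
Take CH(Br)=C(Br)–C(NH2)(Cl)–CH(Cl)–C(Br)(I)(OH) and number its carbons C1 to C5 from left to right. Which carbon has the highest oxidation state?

C5

Tallying each carbon's bonds:
C1: 2C, 1H, 1Br → 0 − 1 + 1 = 0
C2: 3C, 1Br → 0 + 1 = +1
C3: 2C, 1N, 1Cl → 0 + 1 + 1 = +2
C4: 2C, 1H, 1Cl → 0 − 1 + 1 = 0
C5: 1C, 1O, 1Br, 1I → 0 + 1 + 1 + 1 = +3
The most oxidised carbon is C5 at +3.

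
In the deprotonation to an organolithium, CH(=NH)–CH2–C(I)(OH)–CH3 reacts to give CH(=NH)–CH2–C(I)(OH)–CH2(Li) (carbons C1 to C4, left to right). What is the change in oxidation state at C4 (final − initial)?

Before: C4 has 1 bond to C, 3 bonds to H → oxidation state -3.
After: C4 has 1 bond to C, 2 bonds to H, 1 bond to Li → oxidation state -3.
Δ = -3 − (-3) = 0, so no net redox change at C4.

0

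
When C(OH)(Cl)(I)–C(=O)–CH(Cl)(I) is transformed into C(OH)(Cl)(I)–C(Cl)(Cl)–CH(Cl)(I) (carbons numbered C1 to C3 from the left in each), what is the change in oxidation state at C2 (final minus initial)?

0

Before: C2 has 2 bonds to C, 2 bonds to O → oxidation state +2.
After: C2 has 2 bonds to C, 2 bonds to Cl → oxidation state +2.
Δ = +2 − (+2) = 0, so no net redox change at C2.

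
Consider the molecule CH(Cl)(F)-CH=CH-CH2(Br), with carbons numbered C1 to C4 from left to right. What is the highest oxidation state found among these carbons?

+1

Tallying each carbon's bonds:
C1: 1C, 1H, 1F, 1Cl → 0 − 1 + 1 + 1 = +1
C2: 3C, 1H → 0 − 1 = -1
C3: 3C, 1H → 0 − 1 = -1
C4: 1C, 2H, 1Br → 0 − 2 + 1 = -1
The highest value is +1.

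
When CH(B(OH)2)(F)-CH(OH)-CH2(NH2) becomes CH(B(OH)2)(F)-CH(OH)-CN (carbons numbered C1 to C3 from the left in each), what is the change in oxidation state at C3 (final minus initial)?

Before: C3 has 1 bond to C, 2 bonds to H, 1 bond to N → oxidation state -1.
After: C3 has 1 bond to C, 3 bonds to N → oxidation state +3.
Δ = +3 − (-1) = +4, so this is an oxidation at C3.

+4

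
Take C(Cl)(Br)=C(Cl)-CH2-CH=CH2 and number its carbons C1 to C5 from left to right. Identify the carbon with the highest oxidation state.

C1

Count +1 for every bond to an atom more electronegative than carbon and −1 for every bond to one less electronegative; C–C bonds are 0. Tallying each carbon:
C1: 2C, 1Cl, 1Br → 0 + 1 + 1 = +2
C2: 3C, 1Cl → 0 + 1 = +1
C3: 2C, 2H → 0 − 2 = -2
C4: 3C, 1H → 0 − 1 = -1
C5: 2C, 2H → 0 − 2 = -2
The most oxidised carbon is C1 at +2.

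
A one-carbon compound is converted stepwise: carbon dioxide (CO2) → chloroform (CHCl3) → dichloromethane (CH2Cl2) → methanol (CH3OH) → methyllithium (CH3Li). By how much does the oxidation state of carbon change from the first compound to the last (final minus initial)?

Carbon oxidation states along the series — carbon dioxide: +4, chloroform: +2, dichloromethane: 0, methanol: -2, methyllithium: -4.
Net change = -4 − (+4) = -8.

-8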